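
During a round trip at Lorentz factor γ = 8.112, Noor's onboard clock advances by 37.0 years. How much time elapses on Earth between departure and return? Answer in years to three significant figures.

γ = 8.112
Earth-frame duration is the dilated interval: Δt = γτ = 8.112 × 37.0 years.

Δt = 300 years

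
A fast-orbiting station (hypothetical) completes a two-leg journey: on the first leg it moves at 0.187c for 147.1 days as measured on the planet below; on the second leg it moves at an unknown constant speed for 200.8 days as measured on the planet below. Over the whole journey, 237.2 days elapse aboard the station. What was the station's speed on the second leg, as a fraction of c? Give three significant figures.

β = 0.887

Leg 1: γ = 1/√(1 − 0.187²) = 1/√0.9650 = 1.018; τ_1 = 147.1/1.018 = 144.5 days.
Leg 2: speed unknown; τ_2 = 200.8/γ_2.
Total proper time: 144.5 + τ_2 = 237.2, so τ_2 = 237.2 − 144.5 = 92.69 days.
γ_2 = 200.8/92.69 = 2.166; β = √(1 − 1/γ²) = √0.7869.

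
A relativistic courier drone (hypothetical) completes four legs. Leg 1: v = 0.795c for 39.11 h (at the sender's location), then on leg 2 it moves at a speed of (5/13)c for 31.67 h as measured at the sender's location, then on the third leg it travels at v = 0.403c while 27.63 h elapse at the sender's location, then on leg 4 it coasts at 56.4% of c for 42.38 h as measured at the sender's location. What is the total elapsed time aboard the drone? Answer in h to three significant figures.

Leg 1: γ = 1/√(1 − 0.795²) = 1/√0.3680 = 1.649; τ_1 = 39.11/1.649 = 23.72 h.
Leg 2: γ = 1/√(1 − (5/13)²) = 13/12 ≈ 1.083; τ_2 = 31.67/1.083 = 29.23 h.
Leg 3: γ = 1/√(1 − 0.403²) = 1/√0.8376 = 1.093; τ_3 = 27.63/1.093 = 25.29 h.
Leg 4: β = 0.564; γ = 1/√(1 − 0.564²) = 1/√0.6819 = 1.211; τ_4 = 42.38/1.211 = 35.00 h.
Total: 23.72 + 29.23 + 25.29 + 35.00 h.

τ = 113 h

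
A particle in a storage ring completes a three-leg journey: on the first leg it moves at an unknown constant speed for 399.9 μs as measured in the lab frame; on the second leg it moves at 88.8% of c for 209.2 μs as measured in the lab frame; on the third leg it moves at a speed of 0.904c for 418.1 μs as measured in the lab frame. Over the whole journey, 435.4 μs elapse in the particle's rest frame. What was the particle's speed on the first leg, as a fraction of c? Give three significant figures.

β = 0.916

Leg 1: speed unknown; τ_1 = 399.9/γ_1.
Leg 2: β = 0.888; γ = 1/√(1 − 0.888²) = 1/√0.2115 = 2.175; τ_2 = 209.2/2.175 = 96.20 μs.
Leg 3: γ = 1/√(1 − 0.904²) = 1/√0.1828 = 2.339; τ_3 = 418.1/2.339 = 178.8 μs.
Total proper time: τ_1 + 96.20 + 178.8 = 435.4, so τ_1 = 435.4 − 275.0 = 160.4 μs.
γ_1 = 399.9/160.4 = 2.492; β = √(1 − 1/γ²) = √0.8390.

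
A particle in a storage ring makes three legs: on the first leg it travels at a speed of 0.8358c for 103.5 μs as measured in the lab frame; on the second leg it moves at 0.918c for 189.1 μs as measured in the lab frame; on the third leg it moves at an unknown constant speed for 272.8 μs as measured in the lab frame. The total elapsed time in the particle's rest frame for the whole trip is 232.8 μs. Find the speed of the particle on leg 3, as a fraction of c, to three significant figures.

β = 0.929

Leg 1: γ = 1/√(1 − 0.8358²) = 1/√0.3014 = 1.821; τ_1 = 103.5/1.821 = 56.83 μs.
Leg 2: γ = 1/√(1 − 0.918²) = 1/√0.1573 = 2.522; τ_2 = 189.1/2.522 = 74.99 μs.
Leg 3: speed unknown; τ_3 = 272.8/γ_3.
Total proper time: 56.83 + 74.99 + τ_3 = 232.8, so τ_3 = 232.8 − 131.8 = 101.0 μs.
γ_3 = 272.8/101.0 = 2.701; β = √(1 − 1/γ²) = √0.8630.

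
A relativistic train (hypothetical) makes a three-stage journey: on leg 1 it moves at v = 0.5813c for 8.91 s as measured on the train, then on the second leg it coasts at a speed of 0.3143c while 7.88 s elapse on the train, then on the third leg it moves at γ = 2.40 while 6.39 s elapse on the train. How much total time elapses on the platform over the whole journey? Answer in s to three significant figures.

Leg 1: γ = 1/√(1 − 0.5813²) = 1/√0.6621 = 1.229; Δt_1 = 1.229 × 8.91 = 10.95 s.
Leg 2: γ = 1/√(1 − 0.3143²) = 1/√0.9012 = 1.053; Δt_2 = 1.053 × 7.88 = 8.301 s.
Leg 3: γ = 2.40; Δt_3 = 2.400 × 6.39 = 15.34 s.
Total: 10.95 + 8.301 + 15.34 s.

Δt = 34.6 s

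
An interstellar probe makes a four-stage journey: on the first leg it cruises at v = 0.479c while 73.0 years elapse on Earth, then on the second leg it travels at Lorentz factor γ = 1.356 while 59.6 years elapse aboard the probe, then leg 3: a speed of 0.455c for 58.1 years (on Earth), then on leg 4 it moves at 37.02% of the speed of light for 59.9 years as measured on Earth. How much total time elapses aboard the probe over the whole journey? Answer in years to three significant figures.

τ = 231 years

Leg 1: γ = 1/√(1 − 0.479²) = 1/√0.7706 = 1.139; τ_1 = 73.0/1.139 = 64.08 years.
Leg 2: 59.6 years is already measured aboard the probe.
Leg 3: γ = 1/√(1 − 0.455²) = 1/√0.7930 = 1.123; τ_3 = 58.1/1.123 = 51.74 years.
Leg 4: β = 0.3702; γ = 1/√(1 − 0.3702²) = 1/√0.8630 = 1.076; τ_4 = 59.9/1.076 = 55.64 years.
Total: 64.08 + 59.60 + 51.74 + 55.64 years.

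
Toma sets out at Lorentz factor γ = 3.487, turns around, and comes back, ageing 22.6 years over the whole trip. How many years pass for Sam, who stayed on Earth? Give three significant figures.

γ = 3.487
Earth-frame duration is the dilated interval: Δt = γτ = 3.487 × 22.6 years.

Δt = 78.8 years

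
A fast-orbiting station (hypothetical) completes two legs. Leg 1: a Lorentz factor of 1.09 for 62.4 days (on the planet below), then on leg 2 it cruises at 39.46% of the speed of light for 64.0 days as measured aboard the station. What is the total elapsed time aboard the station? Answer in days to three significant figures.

Leg 1: γ = 1.09; τ_1 = 62.4/1.090 = 57.25 days.
Leg 2: 64.0 days is already measured aboard the station.
Total: 57.25 + 64.00 days.

τ = 121 days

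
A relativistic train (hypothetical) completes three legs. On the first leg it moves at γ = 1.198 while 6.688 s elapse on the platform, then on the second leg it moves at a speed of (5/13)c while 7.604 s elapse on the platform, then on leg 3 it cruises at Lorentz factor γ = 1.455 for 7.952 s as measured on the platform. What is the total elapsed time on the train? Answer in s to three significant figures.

Leg 1: γ = 1.198; τ_1 = 6.688/1.198 = 5.583 s.
Leg 2: γ = 1/√(1 − (5/13)²) = 13/12 ≈ 1.083; τ_2 = 7.604/1.083 = 7.019 s.
Leg 3: γ = 1.455; τ_3 = 7.952/1.455 = 5.465 s.
Total: 5.583 + 7.019 + 5.465 s.

τ = 18.1 s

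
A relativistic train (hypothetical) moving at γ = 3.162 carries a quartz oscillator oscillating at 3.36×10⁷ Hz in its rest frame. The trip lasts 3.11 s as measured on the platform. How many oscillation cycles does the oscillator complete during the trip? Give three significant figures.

N = 3.30×10⁷

γ = 3.162
The oscillator's own cycle count is N = f × τ where τ is the proper time on the train. τ = Δt/γ = 3.11/3.162 = 0.9836 s = 9.836×10⁻¹ s.
N = 3.36×10⁷ × 9.836×10⁻¹ = 3.305×10⁷.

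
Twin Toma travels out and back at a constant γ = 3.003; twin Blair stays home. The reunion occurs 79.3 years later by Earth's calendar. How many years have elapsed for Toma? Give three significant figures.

γ = 3.003
Toma's clock measures proper time along the trip: τ = Δt/γ = 79.3/3.003 years.

τ = 26.4 years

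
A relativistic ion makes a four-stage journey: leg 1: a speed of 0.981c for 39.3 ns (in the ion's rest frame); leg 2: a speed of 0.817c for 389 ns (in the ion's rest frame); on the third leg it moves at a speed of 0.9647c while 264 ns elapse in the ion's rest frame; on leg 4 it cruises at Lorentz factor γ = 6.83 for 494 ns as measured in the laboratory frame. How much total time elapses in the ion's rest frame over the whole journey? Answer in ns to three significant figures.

τ = 765 ns

Leg 1: 39.3 ns is already measured in the ion's rest frame.
Leg 2: 389 ns is already measured in the ion's rest frame.
Leg 3: 264 ns is already measured in the ion's rest frame.
Leg 4: γ = 6.83; τ_4 = 494/6.830 = 72.33 ns.
Total: 39.30 + 389.0 + 264.0 + 72.33 ns.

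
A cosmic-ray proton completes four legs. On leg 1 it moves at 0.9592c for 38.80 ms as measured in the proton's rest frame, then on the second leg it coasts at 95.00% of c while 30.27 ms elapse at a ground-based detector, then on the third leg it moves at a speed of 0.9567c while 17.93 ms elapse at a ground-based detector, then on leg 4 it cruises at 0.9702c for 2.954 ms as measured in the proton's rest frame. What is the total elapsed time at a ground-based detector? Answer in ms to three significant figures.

Leg 1: γ = 1/√(1 − 0.9592²) = 1/√0.07994 = 3.537; Δt_1 = 3.537 × 38.80 = 137.2 ms.
Leg 2: 30.27 ms is already measured at a ground-based detector.
Leg 3: 17.93 ms is already measured at a ground-based detector.
Leg 4: γ = 1/√(1 − 0.9702²) = 1/√0.05871 = 4.127; Δt_4 = 4.127 × 2.954 = 12.19 ms.
Total: 137.2 + 30.27 + 17.93 + 12.19 ms.

Δt = 198 ms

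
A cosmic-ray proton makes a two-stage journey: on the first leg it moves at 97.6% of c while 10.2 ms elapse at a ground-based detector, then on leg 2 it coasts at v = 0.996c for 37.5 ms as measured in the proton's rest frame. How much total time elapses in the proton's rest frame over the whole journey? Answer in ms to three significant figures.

Leg 1: β = 0.976; γ = 1/√(1 − 0.976²) = 1/√0.04742 = 4.592; τ_1 = 10.2/4.592 = 2.221 ms.
Leg 2: 37.5 ms is already measured in the proton's rest frame.
Total: 2.221 + 37.50 ms.

τ = 39.7 ms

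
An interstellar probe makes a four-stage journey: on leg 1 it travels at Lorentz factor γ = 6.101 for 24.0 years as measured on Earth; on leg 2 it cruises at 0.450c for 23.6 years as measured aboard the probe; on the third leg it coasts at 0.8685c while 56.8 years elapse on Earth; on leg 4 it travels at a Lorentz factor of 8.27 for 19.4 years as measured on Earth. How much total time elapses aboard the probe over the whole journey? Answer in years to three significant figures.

τ = 58.0 years

Leg 1: γ = 6.101; τ_1 = 24.0/6.101 = 3.934 years.
Leg 2: 23.6 years is already measured aboard the probe.
Leg 3: γ = 1/√(1 − 0.8685²) = 1/√0.2457 = 2.017; τ_3 = 56.8/2.017 = 28.16 years.
Leg 4: γ = 8.27; τ_4 = 19.4/8.270 = 2.346 years.
Total: 3.934 + 23.60 + 28.16 + 2.346 years.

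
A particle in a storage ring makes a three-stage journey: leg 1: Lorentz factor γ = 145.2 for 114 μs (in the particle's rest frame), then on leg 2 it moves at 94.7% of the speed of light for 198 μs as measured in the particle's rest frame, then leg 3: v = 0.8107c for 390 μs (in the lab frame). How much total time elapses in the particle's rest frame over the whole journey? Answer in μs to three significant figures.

Leg 1: 114 μs is already measured in the particle's rest frame.
Leg 2: 198 μs is already measured in the particle's rest frame.
Leg 3: γ = 1/√(1 − 0.8107²) = 1/√0.3428 = 1.708; τ_3 = 390/1.708 = 228.3 μs.
Total: 114.0 + 198.0 + 228.3 μs.

τ = 540 μs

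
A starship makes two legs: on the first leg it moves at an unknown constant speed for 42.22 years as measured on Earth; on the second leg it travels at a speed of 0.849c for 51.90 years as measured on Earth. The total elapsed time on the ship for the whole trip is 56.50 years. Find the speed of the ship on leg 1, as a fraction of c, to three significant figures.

Leg 1: speed unknown; τ_1 = 42.22/γ_1.
Leg 2: γ = 1/√(1 − 0.849²) = 1/√0.2792 = 1.893; τ_2 = 51.90/1.893 = 27.42 years.
Total proper time: τ_1 + 27.42 = 56.50, so τ_1 = 56.50 − 27.42 = 29.08 years.
γ_1 = 42.22/29.08 = 1.452; β = √(1 − 1/γ²) = √0.5257.

β = 0.725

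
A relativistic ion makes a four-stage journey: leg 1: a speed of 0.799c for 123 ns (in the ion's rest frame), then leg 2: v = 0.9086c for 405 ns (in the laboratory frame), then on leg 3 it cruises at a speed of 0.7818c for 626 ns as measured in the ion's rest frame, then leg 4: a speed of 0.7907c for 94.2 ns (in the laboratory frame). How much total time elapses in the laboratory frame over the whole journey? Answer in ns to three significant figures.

Leg 1: γ = 1/√(1 − 0.799²) = 1/√0.3616 = 1.663; Δt_1 = 1.663 × 123 = 204.5 ns.
Leg 2: 405 ns is already measured in the laboratory frame.
Leg 3: γ = 1/√(1 − 0.7818²) = 1/√0.3888 = 1.604; Δt_3 = 1.604 × 626 = 1004 ns.
Leg 4: 94.2 ns is already measured in the laboratory frame.
Total: 204.5 + 405.0 + 1004 + 94.20 ns.

Δt = 1710 ns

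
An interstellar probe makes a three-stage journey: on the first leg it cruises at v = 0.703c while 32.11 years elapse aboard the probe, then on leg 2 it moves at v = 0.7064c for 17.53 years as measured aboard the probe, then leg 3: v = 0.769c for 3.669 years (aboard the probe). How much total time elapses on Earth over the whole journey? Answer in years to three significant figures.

Δt = 75.7 years

Leg 1: γ = 1/√(1 − 0.703²) = 1/√0.5058 = 1.406; Δt_1 = 1.406 × 32.11 = 45.15 years.
Leg 2: γ = 1/√(1 − 0.7064²) = 1/√0.5010 = 1.413; Δt_2 = 1.413 × 17.53 = 24.77 years.
Leg 3: γ = 1/√(1 − 0.769²) = 1/√0.4086 = 1.564; Δt_3 = 1.564 × 3.669 = 5.740 years.
Total: 45.15 + 24.77 + 5.740 years.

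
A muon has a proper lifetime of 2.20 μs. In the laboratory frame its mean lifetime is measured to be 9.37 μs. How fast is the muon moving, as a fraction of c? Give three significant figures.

γ = Δt/τ₀ = 9.37/2.20 = 4.259
β = √(1 − 1/γ²) = √(1 − 0.05513) = √0.9449

β = 0.972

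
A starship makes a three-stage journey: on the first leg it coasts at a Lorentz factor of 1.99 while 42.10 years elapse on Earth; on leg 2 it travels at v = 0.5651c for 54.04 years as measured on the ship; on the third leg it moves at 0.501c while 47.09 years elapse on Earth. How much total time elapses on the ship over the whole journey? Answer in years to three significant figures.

τ = 116 years

Leg 1: γ = 1.99; τ_1 = 42.10/1.990 = 21.16 years.
Leg 2: 54.04 years is already measured on the ship.
Leg 3: γ = 1/√(1 − 0.501²) = 1/√0.7490 = 1.155; τ_3 = 47.09/1.155 = 40.75 years.
Total: 21.16 + 54.04 + 40.75 years.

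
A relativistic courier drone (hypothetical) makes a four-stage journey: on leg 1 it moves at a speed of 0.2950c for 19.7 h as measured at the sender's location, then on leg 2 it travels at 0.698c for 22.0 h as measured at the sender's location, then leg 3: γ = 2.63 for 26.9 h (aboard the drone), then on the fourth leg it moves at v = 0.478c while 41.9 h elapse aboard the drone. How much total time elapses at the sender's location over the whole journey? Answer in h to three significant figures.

Leg 1: 19.7 h is already measured at the sender's location.
Leg 2: 22.0 h is already measured at the sender's location.
Leg 3: γ = 2.63; Δt_3 = 2.630 × 26.9 = 70.75 h.
Leg 4: γ = 1/√(1 − 0.478²) = 1/√0.7715 = 1.138; Δt_4 = 1.138 × 41.9 = 47.70 h.
Total: 19.70 + 22.00 + 70.75 + 47.70 h.

Δt = 160 h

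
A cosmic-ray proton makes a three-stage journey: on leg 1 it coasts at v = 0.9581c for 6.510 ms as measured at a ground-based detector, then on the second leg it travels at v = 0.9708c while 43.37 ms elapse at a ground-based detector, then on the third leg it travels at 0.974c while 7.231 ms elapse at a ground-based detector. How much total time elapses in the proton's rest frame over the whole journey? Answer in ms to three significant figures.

τ = 13.9 ms

Leg 1: γ = 1/√(1 − 0.9581²) = 1/√0.08204 = 3.491; τ_1 = 6.510/3.491 = 1.865 ms.
Leg 2: γ = 1/√(1 − 0.9708²) = 1/√0.05755 = 4.169; τ_2 = 43.37/4.169 = 10.40 ms.
Leg 3: γ = 1/√(1 − 0.974²) = 1/√0.05132 = 4.414; τ_3 = 7.231/4.414 = 1.638 ms.
Total: 1.865 + 10.40 + 1.638 ms.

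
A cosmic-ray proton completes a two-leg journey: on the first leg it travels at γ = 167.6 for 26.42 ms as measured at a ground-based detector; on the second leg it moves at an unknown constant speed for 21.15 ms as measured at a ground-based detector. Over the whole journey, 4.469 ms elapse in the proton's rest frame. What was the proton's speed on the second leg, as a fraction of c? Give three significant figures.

β = 0.979

Leg 1: γ = 167.6; τ_1 = 26.42/167.6 = 0.1576 ms.
Leg 2: speed unknown; τ_2 = 21.15/γ_2.
Total proper time: 0.1576 + τ_2 = 4.469, so τ_2 = 4.469 − 0.1576 = 4.311 ms.
γ_2 = 21.15/4.311 = 4.906; β = √(1 − 1/γ²) = √0.9584.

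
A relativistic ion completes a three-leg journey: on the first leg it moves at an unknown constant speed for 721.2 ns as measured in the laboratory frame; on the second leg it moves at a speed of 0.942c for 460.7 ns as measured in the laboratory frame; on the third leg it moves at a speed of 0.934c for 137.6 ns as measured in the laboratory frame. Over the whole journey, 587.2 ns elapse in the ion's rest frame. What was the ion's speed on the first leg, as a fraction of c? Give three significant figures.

Leg 1: speed unknown; τ_1 = 721.2/γ_1.
Leg 2: γ = 1/√(1 − 0.942²) = 1/√0.1126 = 2.980; τ_2 = 460.7/2.980 = 154.6 ns.
Leg 3: γ = 1/√(1 − 0.934²) = 1/√0.1276 = 2.799; τ_3 = 137.6/2.799 = 49.16 ns.
Total proper time: τ_1 + 154.6 + 49.16 = 587.2, so τ_1 = 587.2 − 203.8 = 383.4 ns.
γ_1 = 721.2/383.4 = 1.881; β = √(1 − 1/γ²) = √0.7174.

β = 0.847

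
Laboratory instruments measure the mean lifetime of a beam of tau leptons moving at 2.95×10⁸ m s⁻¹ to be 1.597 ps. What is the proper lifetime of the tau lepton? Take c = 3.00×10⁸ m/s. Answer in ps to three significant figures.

τ₀ = 0.290 ps

β = 2.95×10⁸/3.00×10⁸ = 0.9833; γ = 1/√(1 − 0.9833²) = 5.500
The lab-frame lifetime is the dilated interval; the proper lifetime is τ₀ = Δt/γ = 1.597/5.500 ps.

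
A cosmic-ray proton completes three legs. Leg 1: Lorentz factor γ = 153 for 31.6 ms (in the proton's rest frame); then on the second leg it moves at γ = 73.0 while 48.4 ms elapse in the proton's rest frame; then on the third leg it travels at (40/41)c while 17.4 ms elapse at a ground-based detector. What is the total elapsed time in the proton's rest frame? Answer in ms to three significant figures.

Leg 1: 31.6 ms is already measured in the proton's rest frame.
Leg 2: 48.4 ms is already measured in the proton's rest frame.
Leg 3: γ = 1/√(1 − (40/41)²) = 41/9 ≈ 4.556; τ_3 = 17.4/4.556 = 3.820 ms.
Total: 31.60 + 48.40 + 3.820 ms.

τ = 83.8 ms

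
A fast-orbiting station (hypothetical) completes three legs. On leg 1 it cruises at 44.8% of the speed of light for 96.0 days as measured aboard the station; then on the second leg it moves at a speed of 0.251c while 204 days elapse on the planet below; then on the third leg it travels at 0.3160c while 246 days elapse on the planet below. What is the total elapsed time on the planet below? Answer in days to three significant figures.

Leg 1: β = 0.448; γ = 1/√(1 − 0.448²) = 1/√0.7993 = 1.119; Δt_1 = 1.119 × 96.0 = 107.4 days.
Leg 2: 204 days is already measured on the planet below.
Leg 3: 246 days is already measured on the planet below.
Total: 107.4 + 204.0 + 246.0 days.

Δt = 557 days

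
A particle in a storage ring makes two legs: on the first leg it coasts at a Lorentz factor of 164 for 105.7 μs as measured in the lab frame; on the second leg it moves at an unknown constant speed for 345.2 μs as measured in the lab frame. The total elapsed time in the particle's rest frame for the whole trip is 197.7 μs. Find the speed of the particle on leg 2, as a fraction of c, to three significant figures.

Leg 1: γ = 164; τ_1 = 105.7/164.0 = 0.6445 μs.
Leg 2: speed unknown; τ_2 = 345.2/γ_2.
Total proper time: 0.6445 + τ_2 = 197.7, so τ_2 = 197.7 − 0.6445 = 197.1 μs.
γ_2 = 345.2/197.1 = 1.752; β = √(1 − 1/γ²) = √0.6741.

β = 0.821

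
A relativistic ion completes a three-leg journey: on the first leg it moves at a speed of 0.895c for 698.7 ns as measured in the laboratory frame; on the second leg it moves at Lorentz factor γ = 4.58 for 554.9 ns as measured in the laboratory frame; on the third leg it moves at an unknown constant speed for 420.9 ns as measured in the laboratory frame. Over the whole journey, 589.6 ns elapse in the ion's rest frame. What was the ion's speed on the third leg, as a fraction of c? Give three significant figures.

Leg 1: γ = 1/√(1 − 0.895²) = 1/√0.1990 = 2.242; τ_1 = 698.7/2.242 = 311.7 ns.
Leg 2: γ = 4.58; τ_2 = 554.9/4.580 = 121.2 ns.
Leg 3: speed unknown; τ_3 = 420.9/γ_3.
Total proper time: 311.7 + 121.2 + τ_3 = 589.6, so τ_3 = 589.6 − 432.8 = 156.8 ns.
γ_3 = 420.9/156.8 = 2.685; β = √(1 − 1/γ²) = √0.8613.

β = 0.928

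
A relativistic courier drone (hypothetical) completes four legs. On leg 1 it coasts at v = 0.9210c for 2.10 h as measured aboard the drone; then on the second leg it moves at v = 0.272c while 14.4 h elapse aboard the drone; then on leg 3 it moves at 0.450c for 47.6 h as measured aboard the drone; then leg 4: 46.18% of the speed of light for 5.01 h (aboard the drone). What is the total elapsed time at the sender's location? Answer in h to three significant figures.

Δt = 79.3 h

Leg 1: γ = 1/√(1 − 0.9210²) = 1/√0.1518 = 2.567; Δt_1 = 2.567 × 2.10 = 5.391 h.
Leg 2: γ = 1/√(1 − 0.272²) = 1/√0.9260 = 1.039; Δt_2 = 1.039 × 14.4 = 14.96 h.
Leg 3: γ = 1/√(1 − 0.450²) = 1/√0.7975 = 1.120; Δt_3 = 1.120 × 47.6 = 53.30 h.
Leg 4: β = 0.4618; γ = 1/√(1 − 0.4618²) = 1/√0.7867 = 1.127; Δt_4 = 1.127 × 5.01 = 5.648 h.
Total: 5.391 + 14.96 + 53.30 + 5.648 h.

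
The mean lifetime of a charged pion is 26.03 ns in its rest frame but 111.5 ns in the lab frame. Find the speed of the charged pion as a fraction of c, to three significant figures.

γ = Δt/τ₀ = 111.5/26.03 = 4.284
β = √(1 − 1/γ²) = √(1 − 0.05450) = √0.9455

β = 0.972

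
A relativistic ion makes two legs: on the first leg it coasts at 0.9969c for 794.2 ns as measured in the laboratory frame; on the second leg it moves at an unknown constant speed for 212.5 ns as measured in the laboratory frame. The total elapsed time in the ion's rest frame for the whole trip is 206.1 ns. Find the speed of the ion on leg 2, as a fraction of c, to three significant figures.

β = 0.737

Leg 1: γ = 1/√(1 − 0.9969²) = 1/√0.006190 = 12.71; τ_1 = 794.2/12.71 = 62.49 ns.
Leg 2: speed unknown; τ_2 = 212.5/γ_2.
Total proper time: 62.49 + τ_2 = 206.1, so τ_2 = 206.1 − 62.49 = 143.6 ns.
γ_2 = 212.5/143.6 = 1.480; β = √(1 − 1/γ²) = √0.5433.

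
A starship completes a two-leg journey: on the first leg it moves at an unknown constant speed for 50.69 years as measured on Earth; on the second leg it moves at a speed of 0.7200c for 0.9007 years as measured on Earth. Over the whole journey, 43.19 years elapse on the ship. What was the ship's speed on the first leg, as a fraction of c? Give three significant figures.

β = 0.543

Leg 1: speed unknown; τ_1 = 50.69/γ_1.
Leg 2: γ = 1/√(1 − 0.7200²) = 1/√0.4816 = 1.441; τ_2 = 0.9007/1.441 = 0.6251 years.
Total proper time: τ_1 + 0.6251 = 43.19, so τ_1 = 43.19 − 0.6251 = 42.56 years.
γ_1 = 50.69/42.56 = 1.191; β = √(1 − 1/γ²) = √0.2949.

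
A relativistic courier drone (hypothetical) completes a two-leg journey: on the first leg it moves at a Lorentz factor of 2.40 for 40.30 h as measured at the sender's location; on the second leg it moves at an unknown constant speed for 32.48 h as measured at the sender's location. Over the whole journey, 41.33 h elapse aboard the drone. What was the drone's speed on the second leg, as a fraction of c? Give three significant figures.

β = 0.655

Leg 1: γ = 2.40; τ_1 = 40.30/2.400 = 16.79 h.
Leg 2: speed unknown; τ_2 = 32.48/γ_2.
Total proper time: 16.79 + τ_2 = 41.33, so τ_2 = 41.33 − 16.79 = 24.54 h.
γ_2 = 32.48/24.54 = 1.324; β = √(1 − 1/γ²) = √0.4292.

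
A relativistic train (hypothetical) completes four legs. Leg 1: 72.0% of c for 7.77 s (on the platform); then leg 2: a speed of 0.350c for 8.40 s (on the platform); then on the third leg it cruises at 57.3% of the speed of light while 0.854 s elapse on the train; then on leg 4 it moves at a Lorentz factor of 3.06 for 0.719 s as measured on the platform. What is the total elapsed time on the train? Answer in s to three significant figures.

Leg 1: β = 0.720; γ = 1/√(1 − 0.720²) = 1/√0.4816 = 1.441; τ_1 = 7.77/1.441 = 5.392 s.
Leg 2: γ = 1/√(1 − 0.350²) = 1/√0.8775 = 1.068; τ_2 = 8.40/1.068 = 7.869 s.
Leg 3: 0.854 s is already measured on the train.
Leg 4: γ = 3.06; τ_4 = 0.719/3.060 = 0.2350 s.
Total: 5.392 + 7.869 + 0.8540 + 0.2350 s.

τ = 14.3 s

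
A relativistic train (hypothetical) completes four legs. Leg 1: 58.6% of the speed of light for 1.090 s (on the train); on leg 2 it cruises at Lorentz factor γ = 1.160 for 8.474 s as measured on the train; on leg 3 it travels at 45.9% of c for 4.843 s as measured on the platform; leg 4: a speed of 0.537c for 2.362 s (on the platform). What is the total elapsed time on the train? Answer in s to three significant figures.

τ = 15.9 s

Leg 1: 1.090 s is already measured on the train.
Leg 2: 8.474 s is already measured on the train.
Leg 3: β = 0.459; γ = 1/√(1 − 0.459²) = 1/√0.7893 = 1.126; τ_3 = 4.843/1.126 = 4.303 s.
Leg 4: γ = 1/√(1 − 0.537²) = 1/√0.7116 = 1.185; τ_4 = 2.362/1.185 = 1.993 s.
Total: 1.090 + 8.474 + 4.303 + 1.993 s.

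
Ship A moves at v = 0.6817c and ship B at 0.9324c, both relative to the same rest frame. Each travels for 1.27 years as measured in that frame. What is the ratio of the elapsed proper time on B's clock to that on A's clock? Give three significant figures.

A: γ = 1/√(1 − 0.6817²) = 1/√0.5353 = 1.367. B: γ = 1/√(1 − 0.9324²) = 1/√0.1306 = 2.767.
τ_A/τ_B = γ_B/γ_A = 2.767/1.367 = 2.024, so τ_B/τ_A = 0.4940.

τ_B/τ_A = 0.494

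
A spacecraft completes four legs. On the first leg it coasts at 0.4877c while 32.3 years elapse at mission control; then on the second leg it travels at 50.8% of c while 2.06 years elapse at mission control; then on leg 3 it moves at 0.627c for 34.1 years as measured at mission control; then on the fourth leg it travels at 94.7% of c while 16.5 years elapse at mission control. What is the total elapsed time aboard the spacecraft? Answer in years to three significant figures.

Leg 1: γ = 1/√(1 − 0.4877²) = 1/√0.7621 = 1.145; τ_1 = 32.3/1.145 = 28.20 years.
Leg 2: β = 0.508; γ = 1/√(1 − 0.508²) = 1/√0.7419 = 1.161; τ_2 = 2.06/1.161 = 1.774 years.
Leg 3: γ = 1/√(1 − 0.627²) = 1/√0.6069 = 1.284; τ_3 = 34.1/1.284 = 26.56 years.
Leg 4: β = 0.947; γ = 1/√(1 − 0.947²) = 1/√0.1032 = 3.113; τ_4 = 16.5/3.113 = 5.300 years.
Total: 28.20 + 1.774 + 26.56 + 5.300 years.

τ = 61.8 years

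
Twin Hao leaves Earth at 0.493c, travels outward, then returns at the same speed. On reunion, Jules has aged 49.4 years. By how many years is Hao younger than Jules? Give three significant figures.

Δt − τ = 6.42 years

γ = 1/√(1 − 0.493²) = 1/√0.7570 = 1.149
Hao's elapsed proper time: τ = 49.4/1.149 = 42.98 years.
Age gap = Δt − τ = 49.4 − 42.98 years.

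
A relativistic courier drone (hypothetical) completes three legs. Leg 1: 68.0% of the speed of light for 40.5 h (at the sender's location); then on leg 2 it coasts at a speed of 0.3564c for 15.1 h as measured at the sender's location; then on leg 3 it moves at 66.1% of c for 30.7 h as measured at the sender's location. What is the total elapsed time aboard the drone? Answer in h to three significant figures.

τ = 66.8 h

Leg 1: β = 0.680; γ = 1/√(1 − 0.680²) = 1/√0.5376 = 1.364; τ_1 = 40.5/1.364 = 29.70 h.
Leg 2: γ = 1/√(1 − 0.3564²) = 1/√0.8730 = 1.070; τ_2 = 15.1/1.070 = 14.11 h.
Leg 3: β = 0.661; γ = 1/√(1 − 0.661²) = 1/√0.5631 = 1.333; τ_3 = 30.7/1.333 = 23.04 h.
Total: 29.70 + 14.11 + 23.04 h.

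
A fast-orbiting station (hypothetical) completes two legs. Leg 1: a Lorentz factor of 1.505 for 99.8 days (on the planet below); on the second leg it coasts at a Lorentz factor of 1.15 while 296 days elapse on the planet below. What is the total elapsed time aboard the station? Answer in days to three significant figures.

τ = 324 days

Leg 1: γ = 1.505; τ_1 = 99.8/1.505 = 66.31 days.
Leg 2: γ = 1.15; τ_2 = 296/1.150 = 257.4 days.
Total: 66.31 + 257.4 days.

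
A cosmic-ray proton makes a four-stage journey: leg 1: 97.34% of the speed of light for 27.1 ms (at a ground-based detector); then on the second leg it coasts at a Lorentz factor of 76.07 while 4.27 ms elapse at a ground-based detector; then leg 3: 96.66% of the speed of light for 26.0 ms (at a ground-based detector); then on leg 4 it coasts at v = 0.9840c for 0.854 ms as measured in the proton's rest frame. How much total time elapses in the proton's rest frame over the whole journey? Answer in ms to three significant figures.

τ = 13.8 ms

Leg 1: β = 0.9734; γ = 1/√(1 − 0.9734²) = 1/√0.05249 = 4.365; τ_1 = 27.1/4.365 = 6.209 ms.
Leg 2: γ = 76.07; τ_2 = 4.27/76.07 = 0.05613 ms.
Leg 3: β = 0.9666; γ = 1/√(1 − 0.9666²) = 1/√0.06568 = 3.902; τ_3 = 26.0/3.902 = 6.664 ms.
Leg 4: 0.854 ms is already measured in the proton's rest frame.
Total: 6.209 + 0.05613 + 6.664 + 0.8540 ms.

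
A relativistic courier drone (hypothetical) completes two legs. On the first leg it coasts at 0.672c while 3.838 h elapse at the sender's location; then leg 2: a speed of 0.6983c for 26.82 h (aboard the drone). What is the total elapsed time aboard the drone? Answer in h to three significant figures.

τ = 29.7 h

Leg 1: γ = 1/√(1 − 0.672²) = 1/√0.5484 = 1.350; τ_1 = 3.838/1.350 = 2.842 h.
Leg 2: 26.82 h is already measured aboard the drone.
Total: 2.842 + 26.82 h.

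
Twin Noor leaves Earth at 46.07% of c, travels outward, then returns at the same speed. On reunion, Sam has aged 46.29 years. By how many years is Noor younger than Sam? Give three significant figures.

β = 0.4607; γ = 1/√(1 − 0.4607²) = 1/√0.7878 = 1.127
Noor's elapsed proper time: τ = 46.29/1.127 = 41.08 years.
Age gap = Δt − τ = 46.29 − 41.08 years.

Δt − τ = 5.21 years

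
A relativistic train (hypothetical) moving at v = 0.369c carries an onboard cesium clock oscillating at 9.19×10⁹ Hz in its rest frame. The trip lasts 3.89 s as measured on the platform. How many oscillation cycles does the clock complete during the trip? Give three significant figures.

γ = 1/√(1 − 0.369²) = 1/√0.8638 = 1.076
The oscillator's own cycle count is N = f × τ where τ is the proper time on the train. τ = Δt/γ = 3.89/1.076 = 3.615 s = 3.615×10⁰ s.
N = 9.19×10⁹ × 3.615×10⁰ = 3.323×10¹⁰.

N = 3.32×10¹⁰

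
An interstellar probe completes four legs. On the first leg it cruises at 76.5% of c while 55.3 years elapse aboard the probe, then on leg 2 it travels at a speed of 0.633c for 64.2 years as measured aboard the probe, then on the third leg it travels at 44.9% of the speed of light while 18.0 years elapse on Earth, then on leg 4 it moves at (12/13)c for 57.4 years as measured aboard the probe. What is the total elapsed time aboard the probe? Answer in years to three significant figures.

Leg 1: 55.3 years is already measured aboard the probe.
Leg 2: 64.2 years is already measured aboard the probe.
Leg 3: β = 0.449; γ = 1/√(1 − 0.449²) = 1/√0.7984 = 1.119; τ_3 = 18.0/1.119 = 16.08 years.
Leg 4: 57.4 years is already measured aboard the probe.
Total: 55.30 + 64.20 + 16.08 + 57.40 years.

τ = 193 years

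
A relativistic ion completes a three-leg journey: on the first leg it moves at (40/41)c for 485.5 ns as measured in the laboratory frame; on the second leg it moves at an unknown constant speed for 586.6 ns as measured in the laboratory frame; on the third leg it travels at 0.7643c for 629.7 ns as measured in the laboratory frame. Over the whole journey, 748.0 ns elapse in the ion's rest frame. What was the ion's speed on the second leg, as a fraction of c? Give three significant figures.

Leg 1: γ = 1/√(1 − (40/41)²) = 41/9 ≈ 4.556; τ_1 = 485.5/4.556 = 106.6 ns.
Leg 2: speed unknown; τ_2 = 586.6/γ_2.
Leg 3: γ = 1/√(1 − 0.7643²) = 1/√0.4158 = 1.551; τ_3 = 629.7/1.551 = 406.1 ns.
Total proper time: 106.6 + τ_2 + 406.1 = 748.0, so τ_2 = 748.0 − 512.6 = 235.4 ns.
γ_2 = 586.6/235.4 = 2.492; β = √(1 − 1/γ²) = √0.8390.

β = 0.916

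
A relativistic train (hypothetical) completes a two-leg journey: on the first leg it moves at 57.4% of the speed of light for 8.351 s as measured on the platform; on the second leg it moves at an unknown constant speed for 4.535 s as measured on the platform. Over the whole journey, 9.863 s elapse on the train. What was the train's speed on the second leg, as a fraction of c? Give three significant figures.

Leg 1: β = 0.574; γ = 1/√(1 − 0.574²) = 1/√0.6705 = 1.221; τ_1 = 8.351/1.221 = 6.838 s.
Leg 2: speed unknown; τ_2 = 4.535/γ_2.
Total proper time: 6.838 + τ_2 = 9.863, so τ_2 = 9.863 − 6.838 = 3.025 s.
γ_2 = 4.535/3.025 = 1.499; β = √(1 − 1/γ²) = √0.5551.

β = 0.745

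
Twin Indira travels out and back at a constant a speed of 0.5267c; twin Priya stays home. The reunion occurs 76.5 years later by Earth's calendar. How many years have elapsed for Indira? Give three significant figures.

τ = 65.0 years

γ = 1/√(1 − 0.5267²) = 1/√0.7226 = 1.176
Indira's clock measures proper time along the trip: τ = Δt/γ = 76.5/1.176 years.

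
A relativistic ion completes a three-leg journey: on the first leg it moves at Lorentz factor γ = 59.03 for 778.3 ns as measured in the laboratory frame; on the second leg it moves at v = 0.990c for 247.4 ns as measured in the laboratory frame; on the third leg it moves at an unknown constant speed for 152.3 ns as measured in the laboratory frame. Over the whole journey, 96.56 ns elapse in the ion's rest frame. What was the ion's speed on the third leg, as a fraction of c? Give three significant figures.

Leg 1: γ = 59.03; τ_1 = 778.3/59.03 = 13.18 ns.
Leg 2: γ = 1/√(1 − 0.990²) = 1/√0.01990 = 7.089; τ_2 = 247.4/7.089 = 34.90 ns.
Leg 3: speed unknown; τ_3 = 152.3/γ_3.
Total proper time: 13.18 + 34.90 + τ_3 = 96.56, so τ_3 = 96.56 − 48.08 = 48.48 ns.
γ_3 = 152.3/48.48 = 3.142; β = √(1 − 1/γ²) = √0.8987.

β = 0.948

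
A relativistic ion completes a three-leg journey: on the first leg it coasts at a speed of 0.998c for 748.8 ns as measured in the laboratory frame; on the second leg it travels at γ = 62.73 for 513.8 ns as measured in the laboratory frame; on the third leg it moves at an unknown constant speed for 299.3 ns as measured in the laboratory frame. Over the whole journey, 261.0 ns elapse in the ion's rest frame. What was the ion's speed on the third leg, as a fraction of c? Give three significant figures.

Leg 1: γ = 1/√(1 − 0.998²) = 1/√0.003996 = 15.82; τ_1 = 748.8/15.82 = 47.33 ns.
Leg 2: γ = 62.73; τ_2 = 513.8/62.73 = 8.191 ns.
Leg 3: speed unknown; τ_3 = 299.3/γ_3.
Total proper time: 47.33 + 8.191 + τ_3 = 261.0, so τ_3 = 261.0 − 55.53 = 205.5 ns.
γ_3 = 299.3/205.5 = 1.457; β = √(1 − 1/γ²) = √0.5287.

β = 0.727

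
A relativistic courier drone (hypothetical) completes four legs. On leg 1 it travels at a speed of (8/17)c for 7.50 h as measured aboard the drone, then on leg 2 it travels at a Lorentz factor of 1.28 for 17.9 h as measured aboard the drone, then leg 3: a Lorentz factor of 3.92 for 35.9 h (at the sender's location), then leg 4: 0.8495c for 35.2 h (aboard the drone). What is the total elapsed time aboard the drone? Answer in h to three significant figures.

Leg 1: 7.50 h is already measured aboard the drone.
Leg 2: 17.9 h is already measured aboard the drone.
Leg 3: γ = 3.92; τ_3 = 35.9/3.920 = 9.158 h.
Leg 4: 35.2 h is already measured aboard the drone.
Total: 7.500 + 17.90 + 9.158 + 35.20 h.

τ = 69.8 h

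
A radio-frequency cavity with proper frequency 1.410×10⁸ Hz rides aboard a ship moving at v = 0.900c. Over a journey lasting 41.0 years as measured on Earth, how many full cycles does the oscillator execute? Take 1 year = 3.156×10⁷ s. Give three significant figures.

N = 7.95×10¹⁶

γ = 1/√(1 − 0.900²) = 1/√0.1900 = 2.294
The oscillator's own cycle count is N = f × τ where τ is the proper time on the ship. τ = Δt/γ = 41.0/2.294 = 17.87 years = 5.640×10⁸ s.
N = 1.410×10⁸ × 5.640×10⁸ = 7.953×10¹⁶.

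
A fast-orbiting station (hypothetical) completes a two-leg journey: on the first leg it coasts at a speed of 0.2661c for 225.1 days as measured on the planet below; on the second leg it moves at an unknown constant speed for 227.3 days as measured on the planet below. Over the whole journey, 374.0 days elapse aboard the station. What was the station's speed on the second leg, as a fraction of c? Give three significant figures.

β = 0.723

Leg 1: γ = 1/√(1 − 0.2661²) = 1/√0.9292 = 1.037; τ_1 = 225.1/1.037 = 217.0 days.
Leg 2: speed unknown; τ_2 = 227.3/γ_2.
Total proper time: 217.0 + τ_2 = 374.0, so τ_2 = 374.0 − 217.0 = 157.0 days.
γ_2 = 227.3/157.0 = 1.448; β = √(1 − 1/γ²) = √0.5228.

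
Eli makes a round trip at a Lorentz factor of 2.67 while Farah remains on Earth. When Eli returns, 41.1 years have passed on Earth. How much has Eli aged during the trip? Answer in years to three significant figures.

γ = 2.67
Eli's clock measures proper time along the trip: τ = Δt/γ = 41.1/2.670 years.

τ = 15.4 years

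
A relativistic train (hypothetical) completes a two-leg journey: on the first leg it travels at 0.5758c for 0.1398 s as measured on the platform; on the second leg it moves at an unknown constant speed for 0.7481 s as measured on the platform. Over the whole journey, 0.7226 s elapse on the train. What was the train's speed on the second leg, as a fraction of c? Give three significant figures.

Leg 1: γ = 1/√(1 − 0.5758²) = 1/√0.6685 = 1.223; τ_1 = 0.1398/1.223 = 0.1143 s.
Leg 2: speed unknown; τ_2 = 0.7481/γ_2.
Total proper time: 0.1143 + τ_2 = 0.7226, so τ_2 = 0.7226 − 0.1143 = 0.6083 s.
γ_2 = 0.7481/0.6083 = 1.230; β = √(1 − 1/γ²) = √0.3388.

β = 0.582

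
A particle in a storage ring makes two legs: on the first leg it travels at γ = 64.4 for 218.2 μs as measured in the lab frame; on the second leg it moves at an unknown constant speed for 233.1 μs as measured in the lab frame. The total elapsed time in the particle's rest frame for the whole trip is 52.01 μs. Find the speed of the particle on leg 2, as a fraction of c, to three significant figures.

Leg 1: γ = 64.4; τ_1 = 218.2/64.40 = 3.388 μs.
Leg 2: speed unknown; τ_2 = 233.1/γ_2.
Total proper time: 3.388 + τ_2 = 52.01, so τ_2 = 52.01 − 3.388 = 48.62 μs.
γ_2 = 233.1/48.62 = 4.794; β = √(1 − 1/γ²) = √0.9565.

β = 0.978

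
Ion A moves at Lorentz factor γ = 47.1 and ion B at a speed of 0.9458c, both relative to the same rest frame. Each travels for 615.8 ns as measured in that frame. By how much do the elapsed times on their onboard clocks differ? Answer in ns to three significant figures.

|τ_A − τ_B| = 187 ns

A: γ = 47.1; τ_A = 615.8/47.10 = 13.07 ns.
B: γ = 1/√(1 − 0.9458²) = 1/√0.1055 = 3.079; τ_B = 615.8/3.079 = 200.0 ns.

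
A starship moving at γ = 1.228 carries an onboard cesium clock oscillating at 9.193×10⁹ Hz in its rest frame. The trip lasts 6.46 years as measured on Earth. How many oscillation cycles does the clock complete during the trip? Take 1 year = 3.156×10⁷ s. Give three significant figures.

γ = 1.228
The oscillator's own cycle count is N = f × τ where τ is the proper time on the ship. τ = Δt/γ = 6.46/1.228 = 5.261 years = 1.660×10⁸ s.
N = 9.193×10⁹ × 1.660×10⁸ = 1.526×10¹⁸.

N = 1.53×10¹⁸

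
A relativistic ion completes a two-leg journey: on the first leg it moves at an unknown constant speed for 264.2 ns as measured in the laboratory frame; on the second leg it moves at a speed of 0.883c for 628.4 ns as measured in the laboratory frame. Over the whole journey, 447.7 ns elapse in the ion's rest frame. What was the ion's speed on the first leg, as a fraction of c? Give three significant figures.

Leg 1: speed unknown; τ_1 = 264.2/γ_1.
Leg 2: γ = 1/√(1 − 0.883²) = 1/√0.2203 = 2.131; τ_2 = 628.4/2.131 = 295.0 ns.
Total proper time: τ_1 + 295.0 = 447.7, so τ_1 = 447.7 − 295.0 = 152.7 ns.
γ_1 = 264.2/152.7 = 1.730; β = √(1 − 1/γ²) = √0.6657.

β = 0.816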